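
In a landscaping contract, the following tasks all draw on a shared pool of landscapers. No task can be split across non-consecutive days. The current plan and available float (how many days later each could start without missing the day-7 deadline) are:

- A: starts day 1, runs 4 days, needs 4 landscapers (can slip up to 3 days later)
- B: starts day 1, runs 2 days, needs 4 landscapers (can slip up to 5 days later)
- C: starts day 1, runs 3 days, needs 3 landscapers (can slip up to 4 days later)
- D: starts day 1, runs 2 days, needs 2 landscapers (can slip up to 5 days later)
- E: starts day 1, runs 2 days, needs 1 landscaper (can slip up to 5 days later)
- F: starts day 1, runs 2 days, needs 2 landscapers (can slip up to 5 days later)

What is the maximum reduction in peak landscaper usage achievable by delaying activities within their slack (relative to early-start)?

Early-start peak: d1:16  d2:16  d3:7  d4:4  d5:0  d6:0  d7:0 ⇒ 16.
Leveled (A@1, B@5, C@1, D@4, E@4, F@6): d1:7  d2:7  d3:7  d4:7  d5:7  d6:6  d7:2 ⇒ 7.
Reduction 16 − 7 = 9.

9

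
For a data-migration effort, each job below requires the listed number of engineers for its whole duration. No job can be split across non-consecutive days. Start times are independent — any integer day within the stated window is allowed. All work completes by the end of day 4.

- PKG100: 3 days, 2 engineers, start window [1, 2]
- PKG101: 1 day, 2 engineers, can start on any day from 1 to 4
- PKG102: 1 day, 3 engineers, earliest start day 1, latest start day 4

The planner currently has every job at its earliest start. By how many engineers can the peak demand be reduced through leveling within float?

Early-start peak: d1:7  d2:2  d3:2  d4:0 ⇒ 7.
Leveled (PKG100@1, PKG101@1, PKG102@4): d1:4  d2:2  d3:2  d4:3 ⇒ 4.
Reduction 7 − 4 = 3.

3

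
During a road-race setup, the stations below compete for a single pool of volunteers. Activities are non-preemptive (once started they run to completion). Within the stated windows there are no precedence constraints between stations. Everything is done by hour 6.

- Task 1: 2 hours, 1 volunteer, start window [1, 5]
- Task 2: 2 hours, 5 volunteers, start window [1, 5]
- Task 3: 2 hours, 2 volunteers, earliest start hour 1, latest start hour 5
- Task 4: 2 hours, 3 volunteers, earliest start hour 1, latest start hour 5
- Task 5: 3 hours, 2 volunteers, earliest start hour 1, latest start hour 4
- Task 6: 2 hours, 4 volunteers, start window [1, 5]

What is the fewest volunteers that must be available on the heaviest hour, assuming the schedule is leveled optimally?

Early-start (Task 1@1, Task 2@1, Task 3@1, Task 4@1, Task 5@1, Task 6@1) gives peak 17: h1:17  h2:17  h3:2  h4:0  h5:0  h6:0.
Shift Task 3→3, Task 4→3, Task 5→3, Task 6→5.
Schedule Task 1@1, Task 2@1, Task 3@3, Task 4@3, Task 5@3, Task 6@5: h1:6  h2:6  h3:7  h4:7  h5:6  h6:4 — peak 7.

7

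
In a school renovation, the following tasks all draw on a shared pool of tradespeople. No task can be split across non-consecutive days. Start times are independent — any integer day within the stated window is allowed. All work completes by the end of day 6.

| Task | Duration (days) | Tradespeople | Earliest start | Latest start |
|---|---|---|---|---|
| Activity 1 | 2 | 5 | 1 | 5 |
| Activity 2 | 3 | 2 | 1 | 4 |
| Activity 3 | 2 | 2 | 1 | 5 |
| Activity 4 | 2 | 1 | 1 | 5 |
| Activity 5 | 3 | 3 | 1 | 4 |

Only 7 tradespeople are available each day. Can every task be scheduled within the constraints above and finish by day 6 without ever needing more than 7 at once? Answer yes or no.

yes

Schedule Activity 1@1, Activity 2@1, Activity 3@3, Activity 4@3, Activity 5@4: d1:7  d2:7  d3:5  d4:6  d5:3  d6:3 — peak 7 ≤ 7.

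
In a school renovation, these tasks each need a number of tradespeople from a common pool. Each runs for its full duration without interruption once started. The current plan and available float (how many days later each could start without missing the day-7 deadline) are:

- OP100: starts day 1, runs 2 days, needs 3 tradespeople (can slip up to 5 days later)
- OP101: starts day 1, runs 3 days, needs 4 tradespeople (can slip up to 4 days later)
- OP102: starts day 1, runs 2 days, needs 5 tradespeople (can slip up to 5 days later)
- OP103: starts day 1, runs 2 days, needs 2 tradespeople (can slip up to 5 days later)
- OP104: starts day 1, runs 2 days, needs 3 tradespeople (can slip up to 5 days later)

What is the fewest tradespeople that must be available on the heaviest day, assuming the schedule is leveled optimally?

6

Early-start (OP100@1, OP101@1, OP102@1, OP103@1, OP104@1) gives peak 17: d1:17  d2:17  d3:4  d4:0  d5:0  d6:0  d7:0.
Shift OP101→3, OP102→6, OP103→3.
Schedule OP100@1, OP101@3, OP102@6, OP103@3, OP104@1: d1:6  d2:6  d3:6  d4:6  d5:4  d6:5  d7:5 — peak 6.
Total tradesperson-days = 38 over 7 days ⇒ peak ≥ ⌈38/7⌉ = 6, so 6 is optimal.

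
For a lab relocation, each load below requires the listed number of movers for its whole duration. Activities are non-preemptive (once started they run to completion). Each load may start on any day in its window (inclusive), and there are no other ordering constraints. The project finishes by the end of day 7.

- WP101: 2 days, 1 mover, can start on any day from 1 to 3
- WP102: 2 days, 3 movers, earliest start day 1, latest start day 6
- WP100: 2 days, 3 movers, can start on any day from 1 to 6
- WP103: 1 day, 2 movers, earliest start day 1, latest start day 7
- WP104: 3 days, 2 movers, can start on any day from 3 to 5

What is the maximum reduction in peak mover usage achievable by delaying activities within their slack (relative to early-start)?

Early-start peak: d1:9  d2:7  d3:2  d4:2  d5:2  d6:0  d7:0 ⇒ 9.
Leveled (WP101@1, WP102@1, WP100@3, WP103@5, WP104@5): d1:4  d2:4  d3:3  d4:3  d5:4  d6:2  d7:2 ⇒ 4.
Reduction 9 − 4 = 5.

5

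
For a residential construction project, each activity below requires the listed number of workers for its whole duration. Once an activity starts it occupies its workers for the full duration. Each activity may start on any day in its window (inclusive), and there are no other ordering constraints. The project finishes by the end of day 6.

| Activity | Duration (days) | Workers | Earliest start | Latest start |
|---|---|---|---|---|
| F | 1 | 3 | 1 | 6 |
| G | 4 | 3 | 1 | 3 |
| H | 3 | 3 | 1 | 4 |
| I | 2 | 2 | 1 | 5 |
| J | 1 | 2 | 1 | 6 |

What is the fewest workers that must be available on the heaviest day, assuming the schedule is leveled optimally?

6

Early-start (F@1, G@1, H@1, I@1, J@1) gives peak 13: d1:13  d2:8  d3:6  d4:3  d5:0  d6:0.
Shift H→2, I→5, J→5.
Schedule F@1, G@1, H@2, I@5, J@5: d1:6  d2:6  d3:6  d4:6  d5:4  d6:2 — peak 6.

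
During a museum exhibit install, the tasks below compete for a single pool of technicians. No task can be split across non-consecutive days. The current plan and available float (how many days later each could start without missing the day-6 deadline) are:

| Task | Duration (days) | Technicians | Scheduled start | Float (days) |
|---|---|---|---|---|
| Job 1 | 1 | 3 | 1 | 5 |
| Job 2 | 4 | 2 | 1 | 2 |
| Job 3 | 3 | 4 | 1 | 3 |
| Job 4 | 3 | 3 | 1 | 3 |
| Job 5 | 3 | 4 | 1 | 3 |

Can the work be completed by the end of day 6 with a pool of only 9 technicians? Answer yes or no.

Schedule Job 1@1, Job 2@1, Job 3@1, Job 4@2, Job 5@4: d1:9  d2:9  d3:9  d4:9  d5:4  d6:4 — peak 9 ≤ 9.

yes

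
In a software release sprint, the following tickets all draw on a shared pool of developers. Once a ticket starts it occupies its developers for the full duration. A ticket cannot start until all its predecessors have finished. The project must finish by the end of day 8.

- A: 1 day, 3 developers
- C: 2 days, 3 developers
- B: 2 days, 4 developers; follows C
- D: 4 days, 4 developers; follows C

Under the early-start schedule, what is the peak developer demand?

8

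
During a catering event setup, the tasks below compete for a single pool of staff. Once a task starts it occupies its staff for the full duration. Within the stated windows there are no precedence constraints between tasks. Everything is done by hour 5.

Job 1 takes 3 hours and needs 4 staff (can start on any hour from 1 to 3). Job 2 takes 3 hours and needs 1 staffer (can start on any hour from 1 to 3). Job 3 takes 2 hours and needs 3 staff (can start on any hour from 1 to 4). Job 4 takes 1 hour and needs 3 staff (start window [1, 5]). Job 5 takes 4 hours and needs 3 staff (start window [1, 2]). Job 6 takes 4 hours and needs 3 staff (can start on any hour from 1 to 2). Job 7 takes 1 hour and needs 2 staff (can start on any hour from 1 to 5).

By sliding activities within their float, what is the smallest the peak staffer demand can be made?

11

Early-start (Job 1@1, Job 2@1, Job 3@1, Job 4@1, Job 5@1, Job 6@1, Job 7@1) gives peak 19: h1:19  h2:14  h3:11  h4:6  h5:0.
Shift Job 3→4, Job 6→2, Job 7→4.
Schedule Job 1@1, Job 2@1, Job 3@4, Job 4@1, Job 5@1, Job 6@2, Job 7@4: h1:11  h2:11  h3:11  h4:11  h5:6 — peak 11.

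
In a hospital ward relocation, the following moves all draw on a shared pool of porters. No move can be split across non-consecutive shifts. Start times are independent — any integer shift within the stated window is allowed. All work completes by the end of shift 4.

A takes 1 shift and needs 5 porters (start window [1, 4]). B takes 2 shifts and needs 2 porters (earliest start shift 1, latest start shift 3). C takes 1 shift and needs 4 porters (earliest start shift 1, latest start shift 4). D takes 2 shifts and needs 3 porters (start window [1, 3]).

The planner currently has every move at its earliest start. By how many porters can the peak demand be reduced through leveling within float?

Early-start peak: s1:14  s2:5  s3:0  s4:0 ⇒ 14.
Leveled (A@1, B@2, C@4, D@2): s1:5  s2:5  s3:5  s4:4 ⇒ 5.
Reduction 14 − 5 = 9.

9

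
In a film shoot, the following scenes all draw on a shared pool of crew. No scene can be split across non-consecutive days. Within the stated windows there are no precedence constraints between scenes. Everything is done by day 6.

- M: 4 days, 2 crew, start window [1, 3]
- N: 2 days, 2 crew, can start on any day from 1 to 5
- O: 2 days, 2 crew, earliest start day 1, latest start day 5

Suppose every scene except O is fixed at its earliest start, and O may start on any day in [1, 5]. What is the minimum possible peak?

4

O@1: d1:6  d2:6  d3:2  d4:2  d5:0  d6:0 → peak 6
O@2: d1:4  d2:6  d3:4  d4:2  d5:0  d6:0 → peak 6
O@3: d1:4  d2:4  d3:4  d4:4  d5:0  d6:0 → peak 4
O@4: d1:4  d2:4  d3:2  d4:4  d5:2  d6:0 → peak 4
O@5: d1:4  d2:4  d3:2  d4:2  d5:2  d6:2 → peak 4
Best is O@3, peak 4.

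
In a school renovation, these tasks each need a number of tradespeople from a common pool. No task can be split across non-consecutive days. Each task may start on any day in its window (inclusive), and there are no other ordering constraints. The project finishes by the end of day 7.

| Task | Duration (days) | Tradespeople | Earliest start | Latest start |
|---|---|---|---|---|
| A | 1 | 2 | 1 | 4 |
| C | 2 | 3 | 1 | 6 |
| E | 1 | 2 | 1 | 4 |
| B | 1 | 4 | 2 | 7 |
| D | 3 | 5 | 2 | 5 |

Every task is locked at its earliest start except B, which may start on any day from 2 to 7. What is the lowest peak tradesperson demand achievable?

8

B@2: d1:7  d2:12  d3:5  d4:5  d5:0  d6:0  d7:0 → peak 12
B@3: d1:7  d2:8  d3:9  d4:5  d5:0  d6:0  d7:0 → peak 9
B@4: d1:7  d2:8  d3:5  d4:9  d5:0  d6:0  d7:0 → peak 9
B@5: d1:7  d2:8  d3:5  d4:5  d5:4  d6:0  d7:0 → peak 8
B@6: d1:7  d2:8  d3:5  d4:5  d5:0  d6:4  d7:0 → peak 8
B@7: d1:7  d2:8  d3:5  d4:5  d5:0  d6:0  d7:4 → peak 8
Best is B@5, peak 8.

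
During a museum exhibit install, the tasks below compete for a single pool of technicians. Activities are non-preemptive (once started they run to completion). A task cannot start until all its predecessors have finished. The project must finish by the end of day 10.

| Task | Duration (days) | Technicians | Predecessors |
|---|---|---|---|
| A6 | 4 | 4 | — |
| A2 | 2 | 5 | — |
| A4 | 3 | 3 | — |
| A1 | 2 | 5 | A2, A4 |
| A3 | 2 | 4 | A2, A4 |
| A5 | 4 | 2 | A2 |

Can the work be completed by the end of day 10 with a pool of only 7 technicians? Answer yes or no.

yes

Schedule A6@1, A2@5, A4@1, A1@7, A3@9, A5@7: d1:7  d2:7  d3:7  d4:4  d5:5  d6:5  d7:7  d8:7  d9:6  d10:6 — peak 7 ≤ 7.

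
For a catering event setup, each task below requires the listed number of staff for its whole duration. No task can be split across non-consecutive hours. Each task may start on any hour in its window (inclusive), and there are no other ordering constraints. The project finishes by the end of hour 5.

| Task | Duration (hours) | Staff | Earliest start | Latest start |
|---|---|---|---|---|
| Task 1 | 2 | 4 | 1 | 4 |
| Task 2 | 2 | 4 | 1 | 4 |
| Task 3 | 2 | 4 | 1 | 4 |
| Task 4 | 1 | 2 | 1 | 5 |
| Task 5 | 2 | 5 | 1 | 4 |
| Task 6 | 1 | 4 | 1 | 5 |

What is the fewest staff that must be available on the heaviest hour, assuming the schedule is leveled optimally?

Early-start (Task 1@1, Task 2@1, Task 3@1, Task 4@1, Task 5@1, Task 6@1) gives peak 23: h1:23  h2:17  h3:0  h4:0  h5:0.
Shift Task 3→3, Task 4→3, Task 5→4, Task 6→5.
Schedule Task 1@1, Task 2@1, Task 3@3, Task 4@3, Task 5@4, Task 6@5: h1:8  h2:8  h3:6  h4:9  h5:9 — peak 9.

9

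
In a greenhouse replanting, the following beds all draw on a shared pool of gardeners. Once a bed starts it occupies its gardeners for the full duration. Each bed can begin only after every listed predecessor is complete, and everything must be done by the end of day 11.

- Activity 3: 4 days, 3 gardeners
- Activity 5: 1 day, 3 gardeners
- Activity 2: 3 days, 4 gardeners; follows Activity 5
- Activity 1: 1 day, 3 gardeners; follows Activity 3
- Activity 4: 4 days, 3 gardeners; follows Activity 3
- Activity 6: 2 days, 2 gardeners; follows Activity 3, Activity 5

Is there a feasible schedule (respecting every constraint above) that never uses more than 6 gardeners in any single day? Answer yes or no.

yes

Schedule Activity 3@1, Activity 5@1, Activity 2@5, Activity 1@8, Activity 4@8, Activity 6@5: d1:6  d2:3  d3:3  d4:3  d5:6  d6:6  d7:4  d8:6  d9:3  d10:3  d11:3 — peak 6 ≤ 6.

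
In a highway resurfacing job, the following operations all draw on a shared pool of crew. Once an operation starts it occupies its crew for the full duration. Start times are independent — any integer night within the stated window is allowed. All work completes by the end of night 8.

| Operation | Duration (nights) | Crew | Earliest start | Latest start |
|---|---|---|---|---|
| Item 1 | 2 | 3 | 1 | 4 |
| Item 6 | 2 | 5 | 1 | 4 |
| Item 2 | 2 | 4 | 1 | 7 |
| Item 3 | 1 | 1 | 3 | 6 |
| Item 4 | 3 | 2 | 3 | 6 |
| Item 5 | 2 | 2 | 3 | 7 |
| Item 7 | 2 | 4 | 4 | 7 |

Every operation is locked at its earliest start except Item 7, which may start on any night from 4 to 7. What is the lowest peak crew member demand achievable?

Item 7@4: n1:12  n2:12  n3:5  n4:8  n5:6  n6:0  n7:0  n8:0 → peak 12
Item 7@5: n1:12  n2:12  n3:5  n4:4  n5:6  n6:4  n7:0  n8:0 → peak 12
Item 7@6: n1:12  n2:12  n3:5  n4:4  n5:2  n6:4  n7:4  n8:0 → peak 12
Item 7@7: n1:12  n2:12  n3:5  n4:4  n5:2  n6:0  n7:4  n8:4 → peak 12
Best is Item 7@4, peak 12.

12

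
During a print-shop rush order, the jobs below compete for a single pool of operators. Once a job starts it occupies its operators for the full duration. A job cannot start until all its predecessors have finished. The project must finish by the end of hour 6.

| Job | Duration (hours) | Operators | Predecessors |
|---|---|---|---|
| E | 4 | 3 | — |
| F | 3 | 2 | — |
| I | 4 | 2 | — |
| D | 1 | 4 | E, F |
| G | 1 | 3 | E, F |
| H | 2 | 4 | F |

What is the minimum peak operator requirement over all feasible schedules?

Early-start (E@1, F@1, I@1, D@5, G@5, H@4) gives peak 11: h1:7  h2:7  h3:7  h4:9  h5:11  h6:0.
Shift G→6, H→5.
Schedule E@1, F@1, I@1, D@5, G@6, H@5: h1:7  h2:7  h3:7  h4:5  h5:8  h6:7 — peak 8.

8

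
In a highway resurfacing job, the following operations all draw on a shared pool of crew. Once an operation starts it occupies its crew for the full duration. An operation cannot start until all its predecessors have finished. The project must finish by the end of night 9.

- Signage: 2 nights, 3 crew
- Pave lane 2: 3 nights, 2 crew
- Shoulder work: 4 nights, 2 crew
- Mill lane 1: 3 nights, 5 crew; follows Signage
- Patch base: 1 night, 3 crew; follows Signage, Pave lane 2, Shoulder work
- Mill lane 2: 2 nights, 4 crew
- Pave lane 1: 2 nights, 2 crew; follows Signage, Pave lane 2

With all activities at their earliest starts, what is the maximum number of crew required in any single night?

Early-start schedule: Signage@1, Pave lane 2@1, Shoulder work@1, Mill lane 1@3, Patch base@5, Mill lane 2@1, Pave lane 1@4.
Load per night: night 1: 11, night 2: 11, night 3: 9, night 4: 9, night 5: 10, night 6: 0, night 7: 0, night 8: 0, night 9: 0.
Peak is 11.

11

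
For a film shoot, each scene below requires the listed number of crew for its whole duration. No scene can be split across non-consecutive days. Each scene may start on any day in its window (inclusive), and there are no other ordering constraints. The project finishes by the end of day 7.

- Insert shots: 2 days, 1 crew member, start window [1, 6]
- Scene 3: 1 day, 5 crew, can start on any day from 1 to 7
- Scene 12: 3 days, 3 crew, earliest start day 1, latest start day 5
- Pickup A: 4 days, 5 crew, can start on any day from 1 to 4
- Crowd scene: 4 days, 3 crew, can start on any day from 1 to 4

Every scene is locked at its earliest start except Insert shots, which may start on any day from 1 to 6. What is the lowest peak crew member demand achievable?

Insert shots@1: d1:17  d2:12  d3:11  d4:8  d5:0  d6:0  d7:0 → peak 17
Insert shots@2: d1:16  d2:12  d3:12  d4:8  d5:0  d6:0  d7:0 → peak 16
Insert shots@3: d1:16  d2:11  d3:12  d4:9  d5:0  d6:0  d7:0 → peak 16
Insert shots@4: d1:16  d2:11  d3:11  d4:9  d5:1  d6:0  d7:0 → peak 16
Insert shots@5: d1:16  d2:11  d3:11  d4:8  d5:1  d6:1  d7:0 → peak 16
Insert shots@6: d1:16  d2:11  d3:11  d4:8  d5:0  d6:1  d7:1 → peak 16
Best is Insert shots@2, peak 16.

16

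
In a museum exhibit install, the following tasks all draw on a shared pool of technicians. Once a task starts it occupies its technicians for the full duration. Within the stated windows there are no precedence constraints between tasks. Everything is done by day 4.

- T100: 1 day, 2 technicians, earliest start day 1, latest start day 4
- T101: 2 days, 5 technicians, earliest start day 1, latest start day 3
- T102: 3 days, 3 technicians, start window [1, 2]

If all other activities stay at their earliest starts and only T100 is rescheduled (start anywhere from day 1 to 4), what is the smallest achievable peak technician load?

8

T100@1: d1:10  d2:8  d3:3  d4:0 → peak 10
T100@2: d1:8  d2:10  d3:3  d4:0 → peak 10
T100@3: d1:8  d2:8  d3:5  d4:0 → peak 8
T100@4: d1:8  d2:8  d3:3  d4:2 → peak 8
Best is T100@3, peak 8.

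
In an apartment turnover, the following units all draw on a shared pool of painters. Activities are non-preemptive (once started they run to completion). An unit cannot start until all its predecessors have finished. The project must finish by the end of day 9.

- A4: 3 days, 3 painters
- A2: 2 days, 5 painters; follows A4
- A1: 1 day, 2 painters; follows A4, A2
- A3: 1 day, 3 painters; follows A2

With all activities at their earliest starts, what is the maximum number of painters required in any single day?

Early-start schedule: A4@1, A2@4, A1@6, A3@6.
Load per day: day 1: 3, day 2: 3, day 3: 3, day 4: 5, day 5: 5, day 6: 5, day 7: 0, day 8: 0, day 9: 0.
Peak is 5.

5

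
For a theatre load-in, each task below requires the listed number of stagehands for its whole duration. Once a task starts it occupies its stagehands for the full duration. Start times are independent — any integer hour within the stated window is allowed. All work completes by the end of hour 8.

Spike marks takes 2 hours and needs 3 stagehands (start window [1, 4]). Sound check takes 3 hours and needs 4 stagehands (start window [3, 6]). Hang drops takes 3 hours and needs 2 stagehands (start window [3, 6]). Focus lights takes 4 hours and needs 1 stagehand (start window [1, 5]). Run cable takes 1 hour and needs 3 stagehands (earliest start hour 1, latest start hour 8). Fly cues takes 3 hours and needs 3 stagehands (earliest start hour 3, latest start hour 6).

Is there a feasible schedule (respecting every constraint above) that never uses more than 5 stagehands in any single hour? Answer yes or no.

no

The minimum achievable peak is 6; 5 < 6, so no feasible schedule stays within the cap.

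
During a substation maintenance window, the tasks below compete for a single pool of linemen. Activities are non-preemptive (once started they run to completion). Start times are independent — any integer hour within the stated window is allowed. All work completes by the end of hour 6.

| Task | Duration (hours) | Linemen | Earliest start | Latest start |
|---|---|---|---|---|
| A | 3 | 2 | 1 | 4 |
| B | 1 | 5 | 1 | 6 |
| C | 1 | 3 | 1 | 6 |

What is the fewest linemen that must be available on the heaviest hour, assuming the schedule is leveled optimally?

5

Early-start (A@1, B@1, C@1) gives peak 10: h1:10  h2:2  h3:2  h4:0  h5:0  h6:0.
Shift B→4.
Schedule A@1, B@4, C@1: h1:5  h2:2  h3:2  h4:5  h5:0  h6:0 — peak 5.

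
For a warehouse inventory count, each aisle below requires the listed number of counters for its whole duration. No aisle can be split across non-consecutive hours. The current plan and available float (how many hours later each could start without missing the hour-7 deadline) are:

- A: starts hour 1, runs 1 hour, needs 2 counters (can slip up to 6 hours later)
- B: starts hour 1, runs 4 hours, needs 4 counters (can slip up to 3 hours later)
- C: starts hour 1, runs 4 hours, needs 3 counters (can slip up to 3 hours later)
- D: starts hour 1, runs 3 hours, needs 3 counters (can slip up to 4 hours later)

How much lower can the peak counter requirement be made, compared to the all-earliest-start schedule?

5

Early-start peak: h1:12  h2:10  h3:10  h4:7  h5:0  h6:0  h7:0 ⇒ 12.
Leveled (A@1, B@1, C@2, D@5): h1:6  h2:7  h3:7  h4:7  h5:6  h6:3  h7:3 ⇒ 7.
Reduction 12 − 7 = 5.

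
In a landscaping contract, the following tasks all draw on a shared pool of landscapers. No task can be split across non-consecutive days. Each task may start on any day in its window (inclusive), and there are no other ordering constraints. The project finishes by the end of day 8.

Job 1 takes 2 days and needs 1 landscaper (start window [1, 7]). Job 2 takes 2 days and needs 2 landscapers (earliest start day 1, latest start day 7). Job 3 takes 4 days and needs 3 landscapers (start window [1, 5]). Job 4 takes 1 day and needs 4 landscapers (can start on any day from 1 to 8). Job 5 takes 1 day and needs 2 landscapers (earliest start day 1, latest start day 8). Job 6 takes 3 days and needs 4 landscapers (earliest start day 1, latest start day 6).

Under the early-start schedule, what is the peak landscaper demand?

Early-start schedule: Job 1@1, Job 2@1, Job 3@1, Job 4@1, Job 5@1, Job 6@1.
Load per day: day 1: 16, day 2: 10, day 3: 7, day 4: 3, day 5: 0, day 6: 0, day 7: 0, day 8: 0.
Peak is 16.

16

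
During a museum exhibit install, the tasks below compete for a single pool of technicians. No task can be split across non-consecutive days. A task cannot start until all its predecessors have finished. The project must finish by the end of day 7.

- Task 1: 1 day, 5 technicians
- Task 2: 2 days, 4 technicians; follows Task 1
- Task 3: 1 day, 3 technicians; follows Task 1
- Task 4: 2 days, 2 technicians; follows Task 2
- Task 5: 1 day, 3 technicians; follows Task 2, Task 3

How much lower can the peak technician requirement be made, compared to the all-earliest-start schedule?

Early-start peak: d1:5  d2:7  d3:4  d4:5  d5:2  d6:0  d7:0 ⇒ 7.
Leveled (Task 1@1, Task 2@2, Task 3@4, Task 4@4, Task 5@5): d1:5  d2:4  d3:4  d4:5  d5:5  d6:0  d7:0 ⇒ 5.
Reduction 7 − 5 = 2.

2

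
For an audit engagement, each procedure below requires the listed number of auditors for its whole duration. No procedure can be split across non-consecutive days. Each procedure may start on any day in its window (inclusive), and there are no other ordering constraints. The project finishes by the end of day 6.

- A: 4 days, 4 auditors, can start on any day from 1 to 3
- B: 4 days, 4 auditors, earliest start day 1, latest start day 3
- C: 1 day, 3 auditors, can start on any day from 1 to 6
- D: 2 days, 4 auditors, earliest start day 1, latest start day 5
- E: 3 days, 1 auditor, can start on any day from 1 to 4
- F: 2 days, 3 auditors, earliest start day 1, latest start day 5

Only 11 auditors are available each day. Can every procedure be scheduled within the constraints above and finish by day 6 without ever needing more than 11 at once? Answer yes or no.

yes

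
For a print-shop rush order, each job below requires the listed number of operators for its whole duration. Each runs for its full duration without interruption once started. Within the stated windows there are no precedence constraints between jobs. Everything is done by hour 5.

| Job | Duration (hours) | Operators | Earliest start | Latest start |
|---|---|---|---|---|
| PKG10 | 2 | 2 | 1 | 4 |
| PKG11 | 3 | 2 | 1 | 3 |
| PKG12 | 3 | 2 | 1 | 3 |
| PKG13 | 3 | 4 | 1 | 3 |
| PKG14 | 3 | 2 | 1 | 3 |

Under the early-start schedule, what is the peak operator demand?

Early-start schedule: PKG10@1, PKG11@1, PKG12@1, PKG13@1, PKG14@1.
Load per hour: hour 1: 12, hour 2: 12, hour 3: 10, hour 4: 0, hour 5: 0.
Peak is 12.

12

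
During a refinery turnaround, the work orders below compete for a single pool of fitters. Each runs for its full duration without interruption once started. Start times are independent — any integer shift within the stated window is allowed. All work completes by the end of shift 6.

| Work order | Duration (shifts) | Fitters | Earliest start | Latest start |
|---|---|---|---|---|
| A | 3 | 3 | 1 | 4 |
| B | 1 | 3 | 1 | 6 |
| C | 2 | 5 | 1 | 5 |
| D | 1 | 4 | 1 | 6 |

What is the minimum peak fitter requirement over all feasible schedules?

6

Early-start (A@1, B@1, C@1, D@1) gives peak 15: s1:15  s2:8  s3:3  s4:0  s5:0  s6:0.
Shift C→4, D→6.
Schedule A@1, B@1, C@4, D@6: s1:6  s2:3  s3:3  s4:5  s5:5  s6:4 — peak 6.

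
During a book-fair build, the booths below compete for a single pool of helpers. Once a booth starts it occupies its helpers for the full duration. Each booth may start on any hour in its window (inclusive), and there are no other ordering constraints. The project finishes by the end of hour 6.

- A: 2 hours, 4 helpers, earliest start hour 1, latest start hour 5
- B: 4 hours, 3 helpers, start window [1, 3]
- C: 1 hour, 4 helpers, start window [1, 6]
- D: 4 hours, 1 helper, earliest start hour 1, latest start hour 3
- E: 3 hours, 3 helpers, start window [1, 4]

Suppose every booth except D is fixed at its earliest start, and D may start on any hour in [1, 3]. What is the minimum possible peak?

D@1: h1:15  h2:11  h3:7  h4:4  h5:0  h6:0 → peak 15
D@2: h1:14  h2:11  h3:7  h4:4  h5:1  h6:0 → peak 14
D@3: h1:14  h2:10  h3:7  h4:4  h5:1  h6:1 → peak 14
Best is D@2, peak 14.

14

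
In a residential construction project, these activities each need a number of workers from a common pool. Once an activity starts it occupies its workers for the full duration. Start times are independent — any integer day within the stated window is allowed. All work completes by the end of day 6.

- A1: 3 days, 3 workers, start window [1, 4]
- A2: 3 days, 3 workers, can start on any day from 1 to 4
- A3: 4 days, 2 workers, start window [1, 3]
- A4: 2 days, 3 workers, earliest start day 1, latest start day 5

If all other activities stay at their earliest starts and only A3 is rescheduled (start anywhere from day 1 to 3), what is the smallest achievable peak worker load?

9

A3@1: d1:11  d2:11  d3:8  d4:2  d5:0  d6:0 → peak 11
A3@2: d1:9  d2:11  d3:8  d4:2  d5:2  d6:0 → peak 11
A3@3: d1:9  d2:9  d3:8  d4:2  d5:2  d6:2 → peak 9
Best is A3@3, peak 9.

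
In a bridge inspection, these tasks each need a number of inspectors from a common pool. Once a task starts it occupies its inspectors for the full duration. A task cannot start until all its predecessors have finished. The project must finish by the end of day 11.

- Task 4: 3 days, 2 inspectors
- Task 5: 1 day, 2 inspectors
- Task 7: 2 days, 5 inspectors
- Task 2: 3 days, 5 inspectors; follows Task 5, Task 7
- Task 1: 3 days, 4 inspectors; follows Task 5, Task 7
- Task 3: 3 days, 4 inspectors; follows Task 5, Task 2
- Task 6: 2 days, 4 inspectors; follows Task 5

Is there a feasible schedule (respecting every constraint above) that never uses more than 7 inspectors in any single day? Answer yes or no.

no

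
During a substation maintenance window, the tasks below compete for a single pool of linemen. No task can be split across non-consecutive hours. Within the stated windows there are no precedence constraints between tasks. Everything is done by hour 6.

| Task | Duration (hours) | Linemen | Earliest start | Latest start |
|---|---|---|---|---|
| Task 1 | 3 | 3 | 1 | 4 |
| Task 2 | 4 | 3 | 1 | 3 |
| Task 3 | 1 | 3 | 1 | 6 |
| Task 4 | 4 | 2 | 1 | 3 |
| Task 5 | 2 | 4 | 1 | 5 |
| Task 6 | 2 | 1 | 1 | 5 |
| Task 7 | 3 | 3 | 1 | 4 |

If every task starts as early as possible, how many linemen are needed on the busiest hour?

19

Early-start schedule: Task 1@1, Task 2@1, Task 3@1, Task 4@1, Task 5@1, Task 6@1, Task 7@1.
Load per hour: hour 1: 19, hour 2: 16, hour 3: 11, hour 4: 5, hour 5: 0, hour 6: 0.
Peak is 19.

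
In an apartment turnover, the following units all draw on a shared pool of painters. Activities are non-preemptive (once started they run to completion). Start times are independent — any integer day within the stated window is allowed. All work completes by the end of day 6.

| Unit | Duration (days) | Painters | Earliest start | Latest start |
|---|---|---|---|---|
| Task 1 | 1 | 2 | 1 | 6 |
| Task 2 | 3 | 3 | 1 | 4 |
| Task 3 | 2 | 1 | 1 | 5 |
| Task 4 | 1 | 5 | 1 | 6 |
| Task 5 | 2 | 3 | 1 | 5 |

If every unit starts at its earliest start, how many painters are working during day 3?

At early start, day 3 has: Task 2.
Demand: 3 = 3.

3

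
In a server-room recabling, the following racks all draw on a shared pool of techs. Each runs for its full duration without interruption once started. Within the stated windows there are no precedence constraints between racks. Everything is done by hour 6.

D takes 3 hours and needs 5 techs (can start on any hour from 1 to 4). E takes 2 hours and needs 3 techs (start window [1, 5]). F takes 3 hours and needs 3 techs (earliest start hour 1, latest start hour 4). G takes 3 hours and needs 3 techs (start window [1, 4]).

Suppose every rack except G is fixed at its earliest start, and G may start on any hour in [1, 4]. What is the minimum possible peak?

11

G@1: h1:14  h2:14  h3:11  h4:0  h5:0  h6:0 → peak 14
G@2: h1:11  h2:14  h3:11  h4:3  h5:0  h6:0 → peak 14
G@3: h1:11  h2:11  h3:11  h4:3  h5:3  h6:0 → peak 11
G@4: h1:11  h2:11  h3:8  h4:3  h5:3  h6:3 → peak 11
Best is G@3, peak 11.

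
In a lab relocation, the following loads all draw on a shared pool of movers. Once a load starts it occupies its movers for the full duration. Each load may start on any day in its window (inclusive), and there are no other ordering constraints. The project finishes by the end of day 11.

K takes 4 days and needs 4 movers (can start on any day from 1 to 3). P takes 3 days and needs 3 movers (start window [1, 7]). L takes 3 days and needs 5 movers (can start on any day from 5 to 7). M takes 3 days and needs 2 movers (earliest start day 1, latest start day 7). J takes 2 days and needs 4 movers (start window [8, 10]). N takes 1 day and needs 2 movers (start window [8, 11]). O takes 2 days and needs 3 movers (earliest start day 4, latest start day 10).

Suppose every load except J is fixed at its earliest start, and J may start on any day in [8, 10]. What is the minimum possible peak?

9

J@8: d1:9  d2:9  d3:9  d4:7  d5:8  d6:5  d7:5  d8:6  d9:4  d10:0  d11:0 → peak 9
J@9: d1:9  d2:9  d3:9  d4:7  d5:8  d6:5  d7:5  d8:2  d9:4  d10:4  d11:0 → peak 9
J@10: d1:9  d2:9  d3:9  d4:7  d5:8  d6:5  d7:5  d8:2  d9:0  d10:4  d11:4 → peak 9
Best is J@8, peak 9.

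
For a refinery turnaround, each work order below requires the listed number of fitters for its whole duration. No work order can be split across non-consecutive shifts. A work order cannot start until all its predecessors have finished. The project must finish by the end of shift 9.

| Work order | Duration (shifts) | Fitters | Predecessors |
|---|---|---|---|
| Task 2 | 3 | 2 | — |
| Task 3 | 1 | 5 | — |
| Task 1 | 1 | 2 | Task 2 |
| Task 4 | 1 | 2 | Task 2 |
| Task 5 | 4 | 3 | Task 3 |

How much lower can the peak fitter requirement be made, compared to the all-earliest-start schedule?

2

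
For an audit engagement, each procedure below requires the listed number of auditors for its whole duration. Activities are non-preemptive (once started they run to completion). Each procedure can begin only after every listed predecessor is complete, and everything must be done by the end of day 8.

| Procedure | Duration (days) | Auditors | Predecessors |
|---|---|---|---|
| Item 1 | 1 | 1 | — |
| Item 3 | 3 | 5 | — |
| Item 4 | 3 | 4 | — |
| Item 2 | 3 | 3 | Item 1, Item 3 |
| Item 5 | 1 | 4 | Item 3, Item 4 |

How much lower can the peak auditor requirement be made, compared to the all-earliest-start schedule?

Early-start peak: d1:10  d2:9  d3:9  d4:7  d5:3  d6:3  d7:0  d8:0 ⇒ 10.
Leveled (Item 1@1, Item 3@1, Item 4@4, Item 2@4, Item 5@7): d1:6  d2:5  d3:5  d4:7  d5:7  d6:7  d7:4  d8:0 ⇒ 7.
Reduction 10 − 7 = 3.

3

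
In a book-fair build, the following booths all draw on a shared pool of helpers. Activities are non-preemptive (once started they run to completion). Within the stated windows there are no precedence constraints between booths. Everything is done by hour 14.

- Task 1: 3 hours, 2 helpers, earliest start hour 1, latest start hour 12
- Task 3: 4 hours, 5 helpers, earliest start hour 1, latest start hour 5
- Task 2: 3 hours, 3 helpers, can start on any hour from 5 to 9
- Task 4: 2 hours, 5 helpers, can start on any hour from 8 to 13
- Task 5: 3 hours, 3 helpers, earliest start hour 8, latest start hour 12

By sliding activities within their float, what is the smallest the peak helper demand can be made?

5

Early-start (Task 1@1, Task 3@1, Task 2@5, Task 4@8, Task 5@8) gives peak 8: h1:7  h2:7  h3:7  h4:5  h5:3  h6:3  h7:3  h8:8  h9:8  h10:3  h11:0  h12:0  h13:0  h14:0.
Shift Task 1→5, Task 5→10.
Schedule Task 1@5, Task 3@1, Task 2@5, Task 4@8, Task 5@10: h1:5  h2:5  h3:5  h4:5  h5:5  h6:5  h7:5  h8:5  h9:5  h10:3  h11:3  h12:3  h13:0  h14:0 — peak 5.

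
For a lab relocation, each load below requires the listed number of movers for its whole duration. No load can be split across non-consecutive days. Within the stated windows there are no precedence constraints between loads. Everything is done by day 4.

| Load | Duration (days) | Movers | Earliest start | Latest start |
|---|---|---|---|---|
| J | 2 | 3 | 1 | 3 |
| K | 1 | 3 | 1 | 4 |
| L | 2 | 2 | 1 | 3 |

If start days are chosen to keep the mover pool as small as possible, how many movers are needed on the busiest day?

Early-start (J@1, K@1, L@1) gives peak 8: d1:8  d2:5  d3:0  d4:0.
Shift K→3.
Schedule J@1, K@3, L@1: d1:5  d2:5  d3:3  d4:0 — peak 5.

5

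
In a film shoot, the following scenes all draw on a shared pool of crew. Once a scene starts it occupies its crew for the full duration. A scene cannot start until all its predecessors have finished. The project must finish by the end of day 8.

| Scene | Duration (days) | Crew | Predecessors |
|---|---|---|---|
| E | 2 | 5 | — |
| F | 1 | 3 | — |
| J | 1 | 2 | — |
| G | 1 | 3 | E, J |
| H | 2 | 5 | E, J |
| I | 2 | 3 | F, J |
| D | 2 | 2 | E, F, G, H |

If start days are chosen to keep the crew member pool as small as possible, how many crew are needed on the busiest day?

Early-start (E@1, F@1, J@1, G@3, H@3, I@2, D@5) gives peak 11: d1:10  d2:8  d3:11  d4:5  d5:2  d6:2  d7:0  d8:0.
Shift F→3, J→3, G→4, H→5, I→7, D→7.
Schedule E@1, F@3, J@3, G@4, H@5, I@7, D@7: d1:5  d2:5  d3:5  d4:3  d5:5  d6:5  d7:5  d8:5 — peak 5.
Total crew member-days = 38 over 8 days ⇒ peak ≥ ⌈38/8⌉ = 5, so 5 is optimal.

5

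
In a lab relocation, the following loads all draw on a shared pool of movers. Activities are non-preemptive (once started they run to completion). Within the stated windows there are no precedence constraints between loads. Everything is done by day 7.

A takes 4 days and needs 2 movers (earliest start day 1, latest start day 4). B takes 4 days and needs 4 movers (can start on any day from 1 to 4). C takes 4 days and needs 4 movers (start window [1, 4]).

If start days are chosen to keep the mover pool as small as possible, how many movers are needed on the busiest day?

Schedule A@1, B@1, C@1: d1:10  d2:10  d3:10  d4:10  d5:0  d6:0  d7:0 — peak 10.

10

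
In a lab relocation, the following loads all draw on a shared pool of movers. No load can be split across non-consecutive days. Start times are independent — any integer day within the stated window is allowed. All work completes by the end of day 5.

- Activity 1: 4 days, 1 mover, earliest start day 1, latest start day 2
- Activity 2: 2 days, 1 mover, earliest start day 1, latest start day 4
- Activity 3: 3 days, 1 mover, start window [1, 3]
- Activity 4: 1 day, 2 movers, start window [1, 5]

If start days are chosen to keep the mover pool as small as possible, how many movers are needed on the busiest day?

3

Early-start (Activity 1@1, Activity 2@1, Activity 3@1, Activity 4@1) gives peak 5: d1:5  d2:3  d3:2  d4:1  d5:0.
Shift Activity 4→4.
Schedule Activity 1@1, Activity 2@1, Activity 3@1, Activity 4@4: d1:3  d2:3  d3:2  d4:3  d5:0 — peak 3.
Total mover-days = 11 over 5 days ⇒ peak ≥ ⌈11/5⌉ = 3, so 3 is optimal.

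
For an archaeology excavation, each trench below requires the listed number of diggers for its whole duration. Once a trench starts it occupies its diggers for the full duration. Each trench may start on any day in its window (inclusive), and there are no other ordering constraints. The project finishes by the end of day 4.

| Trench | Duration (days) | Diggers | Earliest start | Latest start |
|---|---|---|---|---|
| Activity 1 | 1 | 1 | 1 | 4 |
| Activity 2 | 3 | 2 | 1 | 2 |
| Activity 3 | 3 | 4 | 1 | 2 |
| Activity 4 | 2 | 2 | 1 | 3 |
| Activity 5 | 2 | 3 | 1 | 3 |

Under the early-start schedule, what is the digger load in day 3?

At early start, day 3 has: Activity 2, Activity 3.
Demand: 2 + 4 = 6.

6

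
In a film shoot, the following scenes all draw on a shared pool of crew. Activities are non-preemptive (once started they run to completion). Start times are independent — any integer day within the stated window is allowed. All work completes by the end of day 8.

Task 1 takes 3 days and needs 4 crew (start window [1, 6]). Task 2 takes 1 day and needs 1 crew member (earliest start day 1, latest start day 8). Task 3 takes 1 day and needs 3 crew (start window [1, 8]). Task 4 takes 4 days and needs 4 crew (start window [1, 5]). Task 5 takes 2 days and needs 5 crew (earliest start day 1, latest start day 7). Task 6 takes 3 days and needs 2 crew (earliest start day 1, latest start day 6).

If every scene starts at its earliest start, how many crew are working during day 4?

4

At early start, day 4 has: Task 4.
Demand: 4 = 4.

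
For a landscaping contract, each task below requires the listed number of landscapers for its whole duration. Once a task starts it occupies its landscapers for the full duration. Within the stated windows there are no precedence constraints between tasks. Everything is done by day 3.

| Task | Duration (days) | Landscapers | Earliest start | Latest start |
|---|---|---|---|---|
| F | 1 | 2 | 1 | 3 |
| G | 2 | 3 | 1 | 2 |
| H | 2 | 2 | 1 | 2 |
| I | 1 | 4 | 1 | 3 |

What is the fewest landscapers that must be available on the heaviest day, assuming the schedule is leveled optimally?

6

Early-start (F@1, G@1, H@1, I@1) gives peak 11: d1:11  d2:5  d3:0.
Shift H→2, I→3.
Schedule F@1, G@1, H@2, I@3: d1:5  d2:5  d3:6 — peak 6.
Total landscaper-days = 16 over 3 days ⇒ peak ≥ ⌈16/3⌉ = 6, so 6 is optimal.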